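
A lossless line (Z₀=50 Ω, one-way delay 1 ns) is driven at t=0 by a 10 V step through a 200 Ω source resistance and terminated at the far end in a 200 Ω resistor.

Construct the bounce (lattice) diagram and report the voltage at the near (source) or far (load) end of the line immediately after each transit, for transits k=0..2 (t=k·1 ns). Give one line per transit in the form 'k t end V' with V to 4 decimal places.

Γ_L=0.600000, Γ_S=0.600000; launch V₁=10·50/250=2.000000
k=0 src: V=2.0000
k=1 load: inc=2.000000, refl=2.000000·0.600000=1.2000; V=0.000000+2.000000+1.200000=3.2000
k=2 src: inc=1.200000, refl=1.200000·0.600000=0.7200; V=2.000000+1.200000+0.720000=3.9200

0 0 source 2.0000
1 1 load 3.2000
2 2 source 3.9200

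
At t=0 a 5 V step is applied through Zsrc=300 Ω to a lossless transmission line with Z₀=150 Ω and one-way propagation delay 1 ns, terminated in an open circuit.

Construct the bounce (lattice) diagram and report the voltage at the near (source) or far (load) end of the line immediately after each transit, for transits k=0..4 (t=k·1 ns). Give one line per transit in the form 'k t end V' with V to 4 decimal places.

0 0 source 1.6667
1 1 load 3.3333
2 2 source 3.8889
3 3 load 4.4444
4 4 source 4.6296

Γ_L=1.000000, Γ_S=0.333333; launch V₁=5·150/450=1.666667
k=0 src: V=1.6667
k=1 load: inc=1.666667, refl=1.666667·1.000000=1.6667; V=0.000000+1.666667+1.666667=3.3333
k=2 src: inc=1.666667, refl=1.666667·0.333333=0.5556; V=1.666667+1.666667+0.555556=3.8889
k=3 load: inc=0.555556, refl=0.555556·1.000000=0.5556; V=3.333333+0.555556+0.555556=4.4444
k=4 src: inc=0.555556, refl=0.555556·0.333333=0.1852; V=3.888889+0.555556+0.185185=4.6296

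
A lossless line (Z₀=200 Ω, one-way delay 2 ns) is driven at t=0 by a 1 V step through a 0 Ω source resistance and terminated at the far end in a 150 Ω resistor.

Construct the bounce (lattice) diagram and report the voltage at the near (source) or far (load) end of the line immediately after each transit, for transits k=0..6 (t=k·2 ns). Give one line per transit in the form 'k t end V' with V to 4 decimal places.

0 0 source 1.0000
1 2 load 0.8571
2 4 source 1.0000
3 6 load 0.9796
4 8 source 1.0000
5 10 load 0.9971
6 12 source 1.0000

Γ_L=-0.142857, Γ_S=-1.000000; launch V₁=1·200/200=1.000000
k=0 src: V=1.0000
k=1 load: inc=1.000000, refl=1.000000·-0.142857=-0.1429; V=0.000000+1.000000+-0.142857=0.8571
k=2 src: inc=-0.142857, refl=-0.142857·-1.000000=0.1429; V=1.000000+-0.142857+0.142857=1.0000
k=3 load: inc=0.142857, refl=0.142857·-0.142857=-0.0204; V=0.857143+0.142857+-0.020408=0.9796
k=4 src: inc=-0.020408, refl=-0.020408·-1.000000=0.0204; V=1.000000+-0.020408+0.020408=1.0000
k=5 load: inc=0.020408, refl=0.020408·-0.142857=-0.0029; V=0.979592+0.020408+-0.002915=0.9971
k=6 src: inc=-0.002915, refl=-0.002915·-1.000000=0.0029; V=1.000000+-0.002915+0.002915=1.0000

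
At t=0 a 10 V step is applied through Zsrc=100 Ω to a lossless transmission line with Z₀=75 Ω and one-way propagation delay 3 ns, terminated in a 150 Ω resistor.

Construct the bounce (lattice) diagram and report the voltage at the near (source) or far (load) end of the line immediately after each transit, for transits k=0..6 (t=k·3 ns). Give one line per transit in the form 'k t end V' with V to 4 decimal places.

Γ_L=0.333333, Γ_S=0.142857; launch V₁=10·75/175=4.285714
k=0 src: V=4.2857
k=1 load: inc=4.285714, refl=4.285714·0.333333=1.4286; V=0.000000+4.285714+1.428571=5.7143
k=2 src: inc=1.428571, refl=1.428571·0.142857=0.2041; V=4.285714+1.428571+0.204082=5.9184
k=3 load: inc=0.204082, refl=0.204082·0.333333=0.0680; V=5.714286+0.204082+0.068027=5.9864
k=4 src: inc=0.068027, refl=0.068027·0.142857=0.0097; V=5.918367+0.068027+0.009718=5.9961
k=5 load: inc=0.009718, refl=0.009718·0.333333=0.0032; V=5.986395+0.009718+0.003239=5.9994
k=6 src: inc=0.003239, refl=0.003239·0.142857=0.0005; V=5.996113+0.003239+0.000463=5.9998

0 0 source 4.2857
1 3 load 5.7143
2 6 source 5.9184
3 9 load 5.9864
4 12 source 5.9961
5 15 load 5.9994
6 18 source 5.9998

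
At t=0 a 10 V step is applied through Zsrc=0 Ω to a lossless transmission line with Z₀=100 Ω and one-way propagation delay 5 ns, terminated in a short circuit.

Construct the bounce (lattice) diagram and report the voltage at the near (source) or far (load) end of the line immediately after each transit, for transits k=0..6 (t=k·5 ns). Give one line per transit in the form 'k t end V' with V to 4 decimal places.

Γ_L=-1.000000, Γ_S=-1.000000; launch V₁=10·100/100=10.000000
k=0 src: V=10.0000
k=1 load: inc=10.000000, refl=10.000000·-1.000000=-10.0000; V=0.000000+10.000000+-10.000000=0.0000
k=2 src: inc=-10.000000, refl=-10.000000·-1.000000=10.0000; V=10.000000+-10.000000+10.000000=10.0000
k=3 load: inc=10.000000, refl=10.000000·-1.000000=-10.0000; V=0.000000+10.000000+-10.000000=0.0000
k=4 src: inc=-10.000000, refl=-10.000000·-1.000000=10.0000; V=10.000000+-10.000000+10.000000=10.0000
k=5 load: inc=10.000000, refl=10.000000·-1.000000=-10.0000; V=0.000000+10.000000+-10.000000=0.0000
k=6 src: inc=-10.000000, refl=-10.000000·-1.000000=10.0000; V=10.000000+-10.000000+10.000000=10.0000

0 0 source 10.0000
1 5 load 0.0000
2 10 source 10.0000
3 15 load 0.0000
4 20 source 10.0000
5 25 load 0.0000
6 30 source 10.0000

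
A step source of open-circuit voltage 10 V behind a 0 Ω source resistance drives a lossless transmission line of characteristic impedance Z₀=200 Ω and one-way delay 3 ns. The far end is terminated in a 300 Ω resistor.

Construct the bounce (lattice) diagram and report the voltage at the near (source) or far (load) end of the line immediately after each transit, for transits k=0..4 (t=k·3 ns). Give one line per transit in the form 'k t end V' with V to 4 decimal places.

0 0 source 10.0000
1 3 load 12.0000
2 6 source 10.0000
3 9 load 9.6000
4 12 source 10.0000

Γ_L=0.200000, Γ_S=-1.000000; launch V₁=10·200/200=10.000000
k=0 src: V=10.0000
k=1 load: inc=10.000000, refl=10.000000·0.200000=2.0000; V=0.000000+10.000000+2.000000=12.0000
k=2 src: inc=2.000000, refl=2.000000·-1.000000=-2.0000; V=10.000000+2.000000+-2.000000=10.0000
k=3 load: inc=-2.000000, refl=-2.000000·0.200000=-0.4000; V=12.000000+-2.000000+-0.400000=9.6000
k=4 src: inc=-0.400000, refl=-0.400000·-1.000000=0.4000; V=10.000000+-0.400000+0.400000=10.0000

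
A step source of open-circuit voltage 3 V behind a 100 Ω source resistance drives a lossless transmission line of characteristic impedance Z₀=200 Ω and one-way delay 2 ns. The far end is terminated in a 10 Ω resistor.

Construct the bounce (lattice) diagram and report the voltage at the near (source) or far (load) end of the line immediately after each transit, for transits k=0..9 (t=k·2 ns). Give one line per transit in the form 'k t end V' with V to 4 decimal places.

Γ_L=-0.904762, Γ_S=-0.333333; launch V₁=3·200/300=2.000000
k=0 src: V=2.0000
k=1 load: inc=2.000000, refl=2.000000·-0.904762=-1.8095; V=0.000000+2.000000+-1.809524=0.1905
k=2 src: inc=-1.809524, refl=-1.809524·-0.333333=0.6032; V=2.000000+-1.809524+0.603175=0.7937
k=3 load: inc=0.603175, refl=0.603175·-0.904762=-0.5457; V=0.190476+0.603175+-0.545729=0.2479
k=4 src: inc=-0.545729, refl=-0.545729·-0.333333=0.1819; V=0.793651+-0.545729+0.181910=0.4298
k=5 load: inc=0.181910, refl=0.181910·-0.904762=-0.1646; V=0.247921+0.181910+-0.164585=0.2652
k=6 src: inc=-0.164585, refl=-0.164585·-0.333333=0.0549; V=0.429831+-0.164585+0.054862=0.3201
k=7 load: inc=0.054862, refl=0.054862·-0.904762=-0.0496; V=0.265246+0.054862+-0.049637=0.2705
k=8 src: inc=-0.049637, refl=-0.049637·-0.333333=0.0165; V=0.320108+-0.049637+0.016546=0.2870
k=9 load: inc=0.016546, refl=0.016546·-0.904762=-0.0150; V=0.270471+0.016546+-0.014970=0.2720

0 0 source 2.0000
1 2 load 0.1905
2 4 source 0.7937
3 6 load 0.2479
4 8 source 0.4298
5 10 load 0.2652
6 12 source 0.3201
7 14 load 0.2705
8 16 source 0.2870
9 18 load 0.2720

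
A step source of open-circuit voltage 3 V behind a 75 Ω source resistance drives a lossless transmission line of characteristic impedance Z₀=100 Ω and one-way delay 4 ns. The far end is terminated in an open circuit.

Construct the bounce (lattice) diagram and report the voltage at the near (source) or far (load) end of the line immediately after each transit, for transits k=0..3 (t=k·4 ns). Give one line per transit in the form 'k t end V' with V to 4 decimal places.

0 0 source 1.7143
1 4 load 3.4286
2 8 source 3.1837
3 12 load 2.9388

Γ_L=1.000000, Γ_S=-0.142857; launch V₁=3·100/175=1.714286
k=0 src: V=1.7143
k=1 load: inc=1.714286, refl=1.714286·1.000000=1.7143; V=0.000000+1.714286+1.714286=3.4286
k=2 src: inc=1.714286, refl=1.714286·-0.142857=-0.2449; V=1.714286+1.714286+-0.244898=3.1837
k=3 load: inc=-0.244898, refl=-0.244898·1.000000=-0.2449; V=3.428571+-0.244898+-0.244898=2.9388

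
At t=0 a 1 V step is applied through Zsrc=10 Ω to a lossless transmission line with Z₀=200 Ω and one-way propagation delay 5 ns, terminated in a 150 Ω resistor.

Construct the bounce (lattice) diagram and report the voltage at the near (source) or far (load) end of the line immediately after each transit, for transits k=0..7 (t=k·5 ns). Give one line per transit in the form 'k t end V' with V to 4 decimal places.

Γ_L=-0.142857, Γ_S=-0.904762; launch V₁=1·200/210=0.952381
k=0 src: V=0.9524
k=1 load: inc=0.952381, refl=0.952381·-0.142857=-0.1361; V=0.000000+0.952381+-0.136054=0.8163
k=2 src: inc=-0.136054, refl=-0.136054·-0.904762=0.1231; V=0.952381+-0.136054+0.123097=0.9394
k=3 load: inc=0.123097, refl=0.123097·-0.142857=-0.0176; V=0.816327+0.123097+-0.017585=0.9218
k=4 src: inc=-0.017585, refl=-0.017585·-0.904762=0.0159; V=0.939423+-0.017585+0.015910=0.9377
k=5 load: inc=0.015910, refl=0.015910·-0.142857=-0.0023; V=0.921838+0.015910+-0.002273=0.9355
k=6 src: inc=-0.002273, refl=-0.002273·-0.904762=0.0021; V=0.937749+-0.002273+0.002056=0.9375
k=7 load: inc=0.002056, refl=0.002056·-0.142857=-0.0003; V=0.935476+0.002056+-0.000294=0.9372

0 0 source 0.9524
1 5 load 0.8163
2 10 source 0.9394
3 15 load 0.9218
4 20 source 0.9377
5 25 load 0.9355
6 30 source 0.9375
7 35 load 0.9372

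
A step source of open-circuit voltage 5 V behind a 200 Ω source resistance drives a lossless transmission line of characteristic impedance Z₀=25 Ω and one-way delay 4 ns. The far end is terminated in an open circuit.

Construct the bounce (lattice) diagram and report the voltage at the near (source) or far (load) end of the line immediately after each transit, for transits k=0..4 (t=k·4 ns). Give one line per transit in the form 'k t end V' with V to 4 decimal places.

Γ_L=1.000000, Γ_S=0.777778; launch V₁=5·25/225=0.555556
k=0 src: V=0.5556
k=1 load: inc=0.555556, refl=0.555556·1.000000=0.5556; V=0.000000+0.555556+0.555556=1.1111
k=2 src: inc=0.555556, refl=0.555556·0.777778=0.4321; V=0.555556+0.555556+0.432099=1.5432
k=3 load: inc=0.432099, refl=0.432099·1.000000=0.4321; V=1.111111+0.432099+0.432099=1.9753
k=4 src: inc=0.432099, refl=0.432099·0.777778=0.3361; V=1.543210+0.432099+0.336077=2.3114

0 0 source 0.5556
1 4 load 1.1111
2 8 source 1.5432
3 12 load 1.9753
4 16 source 2.3114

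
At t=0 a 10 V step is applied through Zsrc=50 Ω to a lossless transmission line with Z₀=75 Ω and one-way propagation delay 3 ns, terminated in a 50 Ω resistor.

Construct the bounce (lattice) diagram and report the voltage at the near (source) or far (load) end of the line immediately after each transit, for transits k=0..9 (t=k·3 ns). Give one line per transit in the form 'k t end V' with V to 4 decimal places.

Γ_L=-0.200000, Γ_S=-0.200000; launch V₁=10·75/125=6.000000
k=0 src: V=6.0000
k=1 load: inc=6.000000, refl=6.000000·-0.200000=-1.2000; V=0.000000+6.000000+-1.200000=4.8000
k=2 src: inc=-1.200000, refl=-1.200000·-0.200000=0.2400; V=6.000000+-1.200000+0.240000=5.0400
k=3 load: inc=0.240000, refl=0.240000·-0.200000=-0.0480; V=4.800000+0.240000+-0.048000=4.9920
k=4 src: inc=-0.048000, refl=-0.048000·-0.200000=0.0096; V=5.040000+-0.048000+0.009600=5.0016
k=5 load: inc=0.009600, refl=0.009600·-0.200000=-0.0019; V=4.992000+0.009600+-0.001920=4.9997
k=6 src: inc=-0.001920, refl=-0.001920·-0.200000=0.0004; V=5.001600+-0.001920+0.000384=5.0001
k=7 load: inc=0.000384, refl=0.000384·-0.200000=-0.0001; V=4.999680+0.000384+-0.000077=5.0000
k=8 src: inc=-0.000077, refl=-0.000077·-0.200000=0.0000; V=5.000064+-0.000077+0.000015=5.0000
k=9 load: inc=0.000015, refl=0.000015·-0.200000=-0.0000; V=4.999987+0.000015+-0.000003=5.0000

0 0 source 6.0000
1 3 load 4.8000
2 6 source 5.0400
3 9 load 4.9920
4 12 source 5.0016
5 15 load 4.9997
6 18 source 5.0001
7 21 load 5.0000
8 24 source 5.0000
9 27 load 5.0000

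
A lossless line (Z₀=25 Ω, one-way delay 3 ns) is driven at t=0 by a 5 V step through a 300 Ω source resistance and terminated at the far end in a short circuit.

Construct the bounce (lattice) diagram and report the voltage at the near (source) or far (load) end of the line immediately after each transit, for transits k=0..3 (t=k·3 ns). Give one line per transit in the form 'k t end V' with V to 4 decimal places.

0 0 source 0.3846
1 3 load 0.0000
2 6 source -0.3254
3 9 load 0.0000

Γ_L=-1.000000, Γ_S=0.846154; launch V₁=5·25/325=0.384615
k=0 src: V=0.3846
k=1 load: inc=0.384615, refl=0.384615·-1.000000=-0.3846; V=0.000000+0.384615+-0.384615=0.0000
k=2 src: inc=-0.384615, refl=-0.384615·0.846154=-0.3254; V=0.384615+-0.384615+-0.325444=-0.3254
k=3 load: inc=-0.325444, refl=-0.325444·-1.000000=0.3254; V=0.000000+-0.325444+0.325444=0.0000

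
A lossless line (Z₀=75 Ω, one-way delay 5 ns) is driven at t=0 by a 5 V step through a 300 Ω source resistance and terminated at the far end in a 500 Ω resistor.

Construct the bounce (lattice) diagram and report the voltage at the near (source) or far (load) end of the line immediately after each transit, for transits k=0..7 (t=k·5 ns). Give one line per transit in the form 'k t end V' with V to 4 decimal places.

Γ_L=0.739130, Γ_S=0.600000; launch V₁=5·75/375=1.000000
k=0 src: V=1.0000
k=1 load: inc=1.000000, refl=1.000000·0.739130=0.7391; V=0.000000+1.000000+0.739130=1.7391
k=2 src: inc=0.739130, refl=0.739130·0.600000=0.4435; V=1.000000+0.739130+0.443478=2.1826
k=3 load: inc=0.443478, refl=0.443478·0.739130=0.3278; V=1.739130+0.443478+0.327788=2.5104
k=4 src: inc=0.327788, refl=0.327788·0.600000=0.1967; V=2.182609+0.327788+0.196673=2.7071
k=5 load: inc=0.196673, refl=0.196673·0.739130=0.1454; V=2.510397+0.196673+0.145367=2.8524
k=6 src: inc=0.145367, refl=0.145367·0.600000=0.0872; V=2.707070+0.145367+0.087220=2.9397
k=7 load: inc=0.087220, refl=0.087220·0.739130=0.0645; V=2.852437+0.087220+0.064467=3.0041

0 0 source 1.0000
1 5 load 1.7391
2 10 source 2.1826
3 15 load 2.5104
4 20 source 2.7071
5 25 load 2.8524
6 30 source 2.9397
7 35 load 3.0041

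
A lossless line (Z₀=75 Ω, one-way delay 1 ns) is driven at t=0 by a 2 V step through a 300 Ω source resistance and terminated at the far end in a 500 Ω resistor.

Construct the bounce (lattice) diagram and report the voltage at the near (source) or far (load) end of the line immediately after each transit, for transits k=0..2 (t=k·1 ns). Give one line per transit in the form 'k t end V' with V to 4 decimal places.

0 0 source 0.4000
1 1 load 0.6957
2 2 source 0.8730

Γ_L=0.739130, Γ_S=0.600000; launch V₁=2·75/375=0.400000
k=0 src: V=0.4000
k=1 load: inc=0.400000, refl=0.400000·0.739130=0.2957; V=0.000000+0.400000+0.295652=0.6957
k=2 src: inc=0.295652, refl=0.295652·0.600000=0.1774; V=0.400000+0.295652+0.177391=0.8730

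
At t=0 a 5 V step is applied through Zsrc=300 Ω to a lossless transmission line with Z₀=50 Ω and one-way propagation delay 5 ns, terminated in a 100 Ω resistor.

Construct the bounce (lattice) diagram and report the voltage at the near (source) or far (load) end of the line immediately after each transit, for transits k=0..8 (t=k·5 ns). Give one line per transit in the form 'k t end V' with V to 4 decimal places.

Γ_L=0.333333, Γ_S=0.714286; launch V₁=5·50/350=0.714286
k=0 src: V=0.7143
k=1 load: inc=0.714286, refl=0.714286·0.333333=0.2381; V=0.000000+0.714286+0.238095=0.9524
k=2 src: inc=0.238095, refl=0.238095·0.714286=0.1701; V=0.714286+0.238095+0.170068=1.1224
k=3 load: inc=0.170068, refl=0.170068·0.333333=0.0567; V=0.952381+0.170068+0.056689=1.1791
k=4 src: inc=0.056689, refl=0.056689·0.714286=0.0405; V=1.122449+0.056689+0.040492=1.2196
k=5 load: inc=0.040492, refl=0.040492·0.333333=0.0135; V=1.179138+0.040492+0.013497=1.2331
k=6 src: inc=0.013497, refl=0.013497·0.714286=0.0096; V=1.219631+0.013497+0.009641=1.2428
k=7 load: inc=0.009641, refl=0.009641·0.333333=0.0032; V=1.233128+0.009641+0.003214=1.2460
k=8 src: inc=0.003214, refl=0.003214·0.714286=0.0023; V=1.242769+0.003214+0.002295=1.2483

0 0 source 0.7143
1 5 load 0.9524
2 10 source 1.1224
3 15 load 1.1791
4 20 source 1.2196
5 25 load 1.2331
6 30 source 1.2428
7 35 load 1.2460
8 40 source 1.2483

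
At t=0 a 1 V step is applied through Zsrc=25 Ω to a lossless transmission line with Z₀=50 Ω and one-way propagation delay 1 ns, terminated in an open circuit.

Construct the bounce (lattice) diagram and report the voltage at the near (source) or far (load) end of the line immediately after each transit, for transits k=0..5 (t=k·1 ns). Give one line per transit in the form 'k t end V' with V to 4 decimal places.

Γ_L=1.000000, Γ_S=-0.333333; launch V₁=1·50/75=0.666667
k=0 src: V=0.6667
k=1 load: inc=0.666667, refl=0.666667·1.000000=0.6667; V=0.000000+0.666667+0.666667=1.3333
k=2 src: inc=0.666667, refl=0.666667·-0.333333=-0.2222; V=0.666667+0.666667+-0.222222=1.1111
k=3 load: inc=-0.222222, refl=-0.222222·1.000000=-0.2222; V=1.333333+-0.222222+-0.222222=0.8889
k=4 src: inc=-0.222222, refl=-0.222222·-0.333333=0.0741; V=1.111111+-0.222222+0.074074=0.9630
k=5 load: inc=0.074074, refl=0.074074·1.000000=0.0741; V=0.888889+0.074074+0.074074=1.0370

0 0 source 0.6667
1 1 load 1.3333
2 2 source 1.1111
3 3 load 0.8889
4 4 source 0.9630
5 5 load 1.0370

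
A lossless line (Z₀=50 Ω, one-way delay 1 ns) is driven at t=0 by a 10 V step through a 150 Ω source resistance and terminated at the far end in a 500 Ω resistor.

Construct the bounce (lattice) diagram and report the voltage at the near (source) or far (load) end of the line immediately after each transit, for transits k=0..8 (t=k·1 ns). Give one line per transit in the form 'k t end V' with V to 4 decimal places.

Γ_L=0.818182, Γ_S=0.500000; launch V₁=10·50/200=2.500000
k=0 src: V=2.5000
k=1 load: inc=2.500000, refl=2.500000·0.818182=2.0455; V=0.000000+2.500000+2.045455=4.5455
k=2 src: inc=2.045455, refl=2.045455·0.500000=1.0227; V=2.500000+2.045455+1.022727=5.5682
k=3 load: inc=1.022727, refl=1.022727·0.818182=0.8368; V=4.545455+1.022727+0.836777=6.4050
k=4 src: inc=0.836777, refl=0.836777·0.500000=0.4184; V=5.568182+0.836777+0.418388=6.8233
k=5 load: inc=0.418388, refl=0.418388·0.818182=0.3423; V=6.404959+0.418388+0.342318=7.1657
k=6 src: inc=0.342318, refl=0.342318·0.500000=0.1712; V=6.823347+0.342318+0.171159=7.3368
k=7 load: inc=0.171159, refl=0.171159·0.818182=0.1400; V=7.165665+0.171159+0.140039=7.4769
k=8 src: inc=0.140039, refl=0.140039·0.500000=0.0700; V=7.336824+0.140039+0.070020=7.5469

0 0 source 2.5000
1 1 load 4.5455
2 2 source 5.5682
3 3 load 6.4050
4 4 source 6.8233
5 5 load 7.1657
6 6 source 7.3368
7 7 load 7.4769
8 8 source 7.5469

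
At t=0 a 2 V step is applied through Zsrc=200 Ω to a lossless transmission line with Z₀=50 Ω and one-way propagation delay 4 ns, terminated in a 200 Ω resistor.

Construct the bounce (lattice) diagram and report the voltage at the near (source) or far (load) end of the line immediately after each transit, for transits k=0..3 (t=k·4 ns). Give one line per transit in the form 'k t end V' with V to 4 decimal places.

0 0 source 0.4000
1 4 load 0.6400
2 8 source 0.7840
3 12 load 0.8704

Γ_L=0.600000, Γ_S=0.600000; launch V₁=2·50/250=0.400000
k=0 src: V=0.4000
k=1 load: inc=0.400000, refl=0.400000·0.600000=0.2400; V=0.000000+0.400000+0.240000=0.6400
k=2 src: inc=0.240000, refl=0.240000·0.600000=0.1440; V=0.400000+0.240000+0.144000=0.7840
k=3 load: inc=0.144000, refl=0.144000·0.600000=0.0864; V=0.640000+0.144000+0.086400=0.8704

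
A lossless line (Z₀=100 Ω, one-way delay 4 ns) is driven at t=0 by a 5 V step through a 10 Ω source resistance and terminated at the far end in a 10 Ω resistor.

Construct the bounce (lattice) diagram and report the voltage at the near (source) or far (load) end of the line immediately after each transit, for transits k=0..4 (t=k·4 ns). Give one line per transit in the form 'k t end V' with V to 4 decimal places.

Γ_L=-0.818182, Γ_S=-0.818182; launch V₁=5·100/110=4.545455
k=0 src: V=4.5455
k=1 load: inc=4.545455, refl=4.545455·-0.818182=-3.7190; V=0.000000+4.545455+-3.719008=0.8264
k=2 src: inc=-3.719008, refl=-3.719008·-0.818182=3.0428; V=4.545455+-3.719008+3.042825=3.8693
k=3 load: inc=3.042825, refl=3.042825·-0.818182=-2.4896; V=0.826446+3.042825+-2.489584=1.3797
k=4 src: inc=-2.489584, refl=-2.489584·-0.818182=2.0369; V=3.869271+-2.489584+2.036932=3.4166

0 0 source 4.5455
1 4 load 0.8264
2 8 source 3.8693
3 12 load 1.3797
4 16 source 3.4166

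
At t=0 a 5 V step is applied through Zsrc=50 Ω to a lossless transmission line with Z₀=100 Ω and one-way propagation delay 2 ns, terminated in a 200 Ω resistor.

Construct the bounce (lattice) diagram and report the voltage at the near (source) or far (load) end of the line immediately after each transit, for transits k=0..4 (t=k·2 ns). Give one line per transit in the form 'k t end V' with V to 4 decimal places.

0 0 source 3.3333
1 2 load 4.4444
2 4 source 4.0741
3 6 load 3.9506
4 8 source 3.9918

Γ_L=0.333333, Γ_S=-0.333333; launch V₁=5·100/150=3.333333
k=0 src: V=3.3333
k=1 load: inc=3.333333, refl=3.333333·0.333333=1.1111; V=0.000000+3.333333+1.111111=4.4444
k=2 src: inc=1.111111, refl=1.111111·-0.333333=-0.3704; V=3.333333+1.111111+-0.370370=4.0741
k=3 load: inc=-0.370370, refl=-0.370370·0.333333=-0.1235; V=4.444444+-0.370370+-0.123457=3.9506
k=4 src: inc=-0.123457, refl=-0.123457·-0.333333=0.0412; V=4.074074+-0.123457+0.041152=3.9918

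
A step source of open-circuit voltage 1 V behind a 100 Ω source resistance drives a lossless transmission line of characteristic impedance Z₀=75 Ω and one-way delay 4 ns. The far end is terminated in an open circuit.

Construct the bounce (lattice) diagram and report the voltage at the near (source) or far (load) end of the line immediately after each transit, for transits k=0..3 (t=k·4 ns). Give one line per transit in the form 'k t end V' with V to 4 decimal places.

Γ_L=1.000000, Γ_S=0.142857; launch V₁=1·75/175=0.428571
k=0 src: V=0.4286
k=1 load: inc=0.428571, refl=0.428571·1.000000=0.4286; V=0.000000+0.428571+0.428571=0.8571
k=2 src: inc=0.428571, refl=0.428571·0.142857=0.0612; V=0.428571+0.428571+0.061224=0.9184
k=3 load: inc=0.061224, refl=0.061224·1.000000=0.0612; V=0.857143+0.061224+0.061224=0.9796

0 0 source 0.4286
1 4 load 0.8571
2 8 source 0.9184
3 12 load 0.9796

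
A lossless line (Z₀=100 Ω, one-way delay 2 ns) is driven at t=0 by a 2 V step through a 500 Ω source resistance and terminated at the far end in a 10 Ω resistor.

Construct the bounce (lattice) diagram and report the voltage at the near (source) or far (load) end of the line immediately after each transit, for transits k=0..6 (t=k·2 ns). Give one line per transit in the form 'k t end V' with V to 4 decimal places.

0 0 source 0.3333
1 2 load 0.0606
2 4 source -0.1212
3 6 load 0.0275
4 8 source 0.1267
5 10 load 0.0456
6 12 source -0.0085

Γ_L=-0.818182, Γ_S=0.666667; launch V₁=2·100/600=0.333333
k=0 src: V=0.3333
k=1 load: inc=0.333333, refl=0.333333·-0.818182=-0.2727; V=0.000000+0.333333+-0.272727=0.0606
k=2 src: inc=-0.272727, refl=-0.272727·0.666667=-0.1818; V=0.333333+-0.272727+-0.181818=-0.1212
k=3 load: inc=-0.181818, refl=-0.181818·-0.818182=0.1488; V=0.060606+-0.181818+0.148760=0.0275
k=4 src: inc=0.148760, refl=0.148760·0.666667=0.0992; V=-0.121212+0.148760+0.099174=0.1267
k=5 load: inc=0.099174, refl=0.099174·-0.818182=-0.0811; V=0.027548+0.099174+-0.081142=0.0456
k=6 src: inc=-0.081142, refl=-0.081142·0.666667=-0.0541; V=0.126722+-0.081142+-0.054095=-0.0085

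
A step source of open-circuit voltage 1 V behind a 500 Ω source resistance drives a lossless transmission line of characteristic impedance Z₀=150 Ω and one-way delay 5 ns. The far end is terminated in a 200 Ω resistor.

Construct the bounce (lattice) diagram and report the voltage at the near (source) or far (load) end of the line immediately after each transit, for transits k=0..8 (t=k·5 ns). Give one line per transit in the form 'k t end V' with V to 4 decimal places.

0 0 source 0.2308
1 5 load 0.2637
2 10 source 0.2815
3 15 load 0.2840
4 20 source 0.2854
5 25 load 0.2856
6 30 source 0.2857
7 35 load 0.2857
8 40 source 0.2857

Γ_L=0.142857, Γ_S=0.538462; launch V₁=1·150/650=0.230769
k=0 src: V=0.2308
k=1 load: inc=0.230769, refl=0.230769·0.142857=0.0330; V=0.000000+0.230769+0.032967=0.2637
k=2 src: inc=0.032967, refl=0.032967·0.538462=0.0178; V=0.230769+0.032967+0.017751=0.2815
k=3 load: inc=0.017751, refl=0.017751·0.142857=0.0025; V=0.263736+0.017751+0.002536=0.2840
k=4 src: inc=0.002536, refl=0.002536·0.538462=0.0014; V=0.281488+0.002536+0.001365=0.2854
k=5 load: inc=0.001365, refl=0.001365·0.142857=0.0002; V=0.284024+0.001365+0.000195=0.2856
k=6 src: inc=0.000195, refl=0.000195·0.538462=0.0001; V=0.285389+0.000195+0.000105=0.2857
k=7 load: inc=0.000105, refl=0.000105·0.142857=0.0000; V=0.285584+0.000105+0.000015=0.2857
k=8 src: inc=0.000015, refl=0.000015·0.538462=0.0000; V=0.285689+0.000015+0.000008=0.2857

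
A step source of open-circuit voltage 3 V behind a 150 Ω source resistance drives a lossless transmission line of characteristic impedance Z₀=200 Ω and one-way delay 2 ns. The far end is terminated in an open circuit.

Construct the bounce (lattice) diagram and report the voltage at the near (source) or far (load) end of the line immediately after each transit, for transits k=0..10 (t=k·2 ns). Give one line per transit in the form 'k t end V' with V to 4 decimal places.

0 0 source 1.7143
1 2 load 3.4286
2 4 source 3.1837
3 6 load 2.9388
4 8 source 2.9738
5 10 load 3.0087
6 12 source 3.0037
7 14 load 2.9988
8 16 source 2.9995
9 18 load 3.0002
10 20 source 3.0001

Γ_L=1.000000, Γ_S=-0.142857; launch V₁=3·200/350=1.714286
k=0 src: V=1.7143
k=1 load: inc=1.714286, refl=1.714286·1.000000=1.7143; V=0.000000+1.714286+1.714286=3.4286
k=2 src: inc=1.714286, refl=1.714286·-0.142857=-0.2449; V=1.714286+1.714286+-0.244898=3.1837
k=3 load: inc=-0.244898, refl=-0.244898·1.000000=-0.2449; V=3.428571+-0.244898+-0.244898=2.9388
k=4 src: inc=-0.244898, refl=-0.244898·-0.142857=0.0350; V=3.183673+-0.244898+0.034985=2.9738
k=5 load: inc=0.034985, refl=0.034985·1.000000=0.0350; V=2.938776+0.034985+0.034985=3.0087
k=6 src: inc=0.034985, refl=0.034985·-0.142857=-0.0050; V=2.973761+0.034985+-0.004998=3.0037
k=7 load: inc=-0.004998, refl=-0.004998·1.000000=-0.0050; V=3.008746+-0.004998+-0.004998=2.9988
k=8 src: inc=-0.004998, refl=-0.004998·-0.142857=0.0007; V=3.003748+-0.004998+0.000714=2.9995
k=9 load: inc=0.000714, refl=0.000714·1.000000=0.0007; V=2.998751+0.000714+0.000714=3.0002
k=10 src: inc=0.000714, refl=0.000714·-0.142857=-0.0001; V=2.999465+0.000714+-0.000102=3.0001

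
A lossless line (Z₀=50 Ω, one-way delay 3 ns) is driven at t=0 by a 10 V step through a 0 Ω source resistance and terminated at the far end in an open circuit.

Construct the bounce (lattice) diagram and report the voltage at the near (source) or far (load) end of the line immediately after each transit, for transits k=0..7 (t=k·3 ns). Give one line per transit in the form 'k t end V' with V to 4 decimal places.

Γ_L=1.000000, Γ_S=-1.000000; launch V₁=10·50/50=10.000000
k=0 src: V=10.0000
k=1 load: inc=10.000000, refl=10.000000·1.000000=10.0000; V=0.000000+10.000000+10.000000=20.0000
k=2 src: inc=10.000000, refl=10.000000·-1.000000=-10.0000; V=10.000000+10.000000+-10.000000=10.0000
k=3 load: inc=-10.000000, refl=-10.000000·1.000000=-10.0000; V=20.000000+-10.000000+-10.000000=0.0000
k=4 src: inc=-10.000000, refl=-10.000000·-1.000000=10.0000; V=10.000000+-10.000000+10.000000=10.0000
k=5 load: inc=10.000000, refl=10.000000·1.000000=10.0000; V=0.000000+10.000000+10.000000=20.0000
k=6 src: inc=10.000000, refl=10.000000·-1.000000=-10.0000; V=10.000000+10.000000+-10.000000=10.0000
k=7 load: inc=-10.000000, refl=-10.000000·1.000000=-10.0000; V=20.000000+-10.000000+-10.000000=0.0000

0 0 source 10.0000
1 3 load 20.0000
2 6 source 10.0000
3 9 load 0.0000
4 12 source 10.0000
5 15 load 20.0000
6 18 source 10.0000
7 21 load 0.0000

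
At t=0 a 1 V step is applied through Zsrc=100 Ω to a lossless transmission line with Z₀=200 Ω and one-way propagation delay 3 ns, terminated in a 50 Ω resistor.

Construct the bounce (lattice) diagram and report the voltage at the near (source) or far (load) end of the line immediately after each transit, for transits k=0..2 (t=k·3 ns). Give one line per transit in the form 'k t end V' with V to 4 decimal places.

0 0 source 0.6667
1 3 load 0.2667
2 6 source 0.4000

Γ_L=-0.600000, Γ_S=-0.333333; launch V₁=1·200/300=0.666667
k=0 src: V=0.6667
k=1 load: inc=0.666667, refl=0.666667·-0.600000=-0.4000; V=0.000000+0.666667+-0.400000=0.2667
k=2 src: inc=-0.400000, refl=-0.400000·-0.333333=0.1333; V=0.666667+-0.400000+0.133333=0.4000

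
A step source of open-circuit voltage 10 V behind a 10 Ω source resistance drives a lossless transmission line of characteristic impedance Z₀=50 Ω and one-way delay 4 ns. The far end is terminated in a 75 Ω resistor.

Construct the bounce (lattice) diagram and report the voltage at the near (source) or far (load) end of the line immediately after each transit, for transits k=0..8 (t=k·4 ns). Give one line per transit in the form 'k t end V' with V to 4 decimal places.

0 0 source 8.3333
1 4 load 10.0000
2 8 source 8.8889
3 12 load 8.6667
4 16 source 8.8148
5 20 load 8.8444
6 24 source 8.8247
7 28 load 8.8207
8 32 source 8.8234

Γ_L=0.200000, Γ_S=-0.666667; launch V₁=10·50/60=8.333333
k=0 src: V=8.3333
k=1 load: inc=8.333333, refl=8.333333·0.200000=1.6667; V=0.000000+8.333333+1.666667=10.0000
k=2 src: inc=1.666667, refl=1.666667·-0.666667=-1.1111; V=8.333333+1.666667+-1.111111=8.8889
k=3 load: inc=-1.111111, refl=-1.111111·0.200000=-0.2222; V=10.000000+-1.111111+-0.222222=8.6667
k=4 src: inc=-0.222222, refl=-0.222222·-0.666667=0.1481; V=8.888889+-0.222222+0.148148=8.8148
k=5 load: inc=0.148148, refl=0.148148·0.200000=0.0296; V=8.666667+0.148148+0.029630=8.8444
k=6 src: inc=0.029630, refl=0.029630·-0.666667=-0.0198; V=8.814815+0.029630+-0.019753=8.8247
k=7 load: inc=-0.019753, refl=-0.019753·0.200000=-0.0040; V=8.844444+-0.019753+-0.003951=8.8207
k=8 src: inc=-0.003951, refl=-0.003951·-0.666667=0.0026; V=8.824691+-0.003951+0.002634=8.8234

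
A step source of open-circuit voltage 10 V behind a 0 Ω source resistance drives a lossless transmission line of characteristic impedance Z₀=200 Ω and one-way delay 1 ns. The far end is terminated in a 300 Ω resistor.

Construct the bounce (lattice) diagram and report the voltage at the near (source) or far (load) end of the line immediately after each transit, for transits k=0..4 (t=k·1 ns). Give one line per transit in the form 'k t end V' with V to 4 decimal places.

Γ_L=0.200000, Γ_S=-1.000000; launch V₁=10·200/200=10.000000
k=0 src: V=10.0000
k=1 load: inc=10.000000, refl=10.000000·0.200000=2.0000; V=0.000000+10.000000+2.000000=12.0000
k=2 src: inc=2.000000, refl=2.000000·-1.000000=-2.0000; V=10.000000+2.000000+-2.000000=10.0000
k=3 load: inc=-2.000000, refl=-2.000000·0.200000=-0.4000; V=12.000000+-2.000000+-0.400000=9.6000
k=4 src: inc=-0.400000, refl=-0.400000·-1.000000=0.4000; V=10.000000+-0.400000+0.400000=10.0000

0 0 source 10.0000
1 1 load 12.0000
2 2 source 10.0000
3 3 load 9.6000
4 4 source 10.0000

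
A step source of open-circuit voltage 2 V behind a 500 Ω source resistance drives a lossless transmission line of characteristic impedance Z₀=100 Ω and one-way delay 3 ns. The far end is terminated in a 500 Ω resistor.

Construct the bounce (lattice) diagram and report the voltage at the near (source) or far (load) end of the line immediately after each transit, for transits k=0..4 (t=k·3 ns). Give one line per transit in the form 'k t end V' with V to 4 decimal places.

0 0 source 0.3333
1 3 load 0.5556
2 6 source 0.7037
3 9 load 0.8025
4 12 source 0.8683

Γ_L=0.666667, Γ_S=0.666667; launch V₁=2·100/600=0.333333
k=0 src: V=0.3333
k=1 load: inc=0.333333, refl=0.333333·0.666667=0.2222; V=0.000000+0.333333+0.222222=0.5556
k=2 src: inc=0.222222, refl=0.222222·0.666667=0.1481; V=0.333333+0.222222+0.148148=0.7037
k=3 load: inc=0.148148, refl=0.148148·0.666667=0.0988; V=0.555556+0.148148+0.098765=0.8025
k=4 src: inc=0.098765, refl=0.098765·0.666667=0.0658; V=0.703704+0.098765+0.065844=0.8683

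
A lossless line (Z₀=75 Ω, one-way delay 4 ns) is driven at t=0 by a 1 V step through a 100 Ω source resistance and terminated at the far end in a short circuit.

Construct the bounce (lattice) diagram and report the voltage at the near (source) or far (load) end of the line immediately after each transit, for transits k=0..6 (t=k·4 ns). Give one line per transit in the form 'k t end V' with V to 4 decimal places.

0 0 source 0.4286
1 4 load 0.0000
2 8 source -0.0612
3 12 load 0.0000
4 16 source 0.0087
5 20 load 0.0000
6 24 source -0.0012

Γ_L=-1.000000, Γ_S=0.142857; launch V₁=1·75/175=0.428571
k=0 src: V=0.4286
k=1 load: inc=0.428571, refl=0.428571·-1.000000=-0.4286; V=0.000000+0.428571+-0.428571=0.0000
k=2 src: inc=-0.428571, refl=-0.428571·0.142857=-0.0612; V=0.428571+-0.428571+-0.061224=-0.0612
k=3 load: inc=-0.061224, refl=-0.061224·-1.000000=0.0612; V=0.000000+-0.061224+0.061224=0.0000
k=4 src: inc=0.061224, refl=0.061224·0.142857=0.0087; V=-0.061224+0.061224+0.008746=0.0087
k=5 load: inc=0.008746, refl=0.008746·-1.000000=-0.0087; V=0.000000+0.008746+-0.008746=0.0000
k=6 src: inc=-0.008746, refl=-0.008746·0.142857=-0.0012; V=0.008746+-0.008746+-0.001249=-0.0012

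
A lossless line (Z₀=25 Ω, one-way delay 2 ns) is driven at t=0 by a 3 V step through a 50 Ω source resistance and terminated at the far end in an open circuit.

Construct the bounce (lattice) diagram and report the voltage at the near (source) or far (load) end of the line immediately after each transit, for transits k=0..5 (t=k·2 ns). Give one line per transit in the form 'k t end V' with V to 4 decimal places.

0 0 source 1.0000
1 2 load 2.0000
2 4 source 2.3333
3 6 load 2.6667
4 8 source 2.7778
5 10 load 2.8889

Γ_L=1.000000, Γ_S=0.333333; launch V₁=3·25/75=1.000000
k=0 src: V=1.0000
k=1 load: inc=1.000000, refl=1.000000·1.000000=1.0000; V=0.000000+1.000000+1.000000=2.0000
k=2 src: inc=1.000000, refl=1.000000·0.333333=0.3333; V=1.000000+1.000000+0.333333=2.3333
k=3 load: inc=0.333333, refl=0.333333·1.000000=0.3333; V=2.000000+0.333333+0.333333=2.6667
k=4 src: inc=0.333333, refl=0.333333·0.333333=0.1111; V=2.333333+0.333333+0.111111=2.7778
k=5 load: inc=0.111111, refl=0.111111·1.000000=0.1111; V=2.666667+0.111111+0.111111=2.8889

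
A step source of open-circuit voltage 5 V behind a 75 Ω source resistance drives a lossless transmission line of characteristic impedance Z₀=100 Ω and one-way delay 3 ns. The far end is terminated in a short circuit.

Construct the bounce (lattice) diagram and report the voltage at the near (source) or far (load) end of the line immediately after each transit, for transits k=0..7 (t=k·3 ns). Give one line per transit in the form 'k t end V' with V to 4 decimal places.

0 0 source 2.8571
1 3 load 0.0000
2 6 source 0.4082
3 9 load 0.0000
4 12 source 0.0583
5 15 load 0.0000
6 18 source 0.0083
7 21 load 0.0000

Γ_L=-1.000000, Γ_S=-0.142857; launch V₁=5·100/175=2.857143
k=0 src: V=2.8571
k=1 load: inc=2.857143, refl=2.857143·-1.000000=-2.8571; V=0.000000+2.857143+-2.857143=0.0000
k=2 src: inc=-2.857143, refl=-2.857143·-0.142857=0.4082; V=2.857143+-2.857143+0.408163=0.4082
k=3 load: inc=0.408163, refl=0.408163·-1.000000=-0.4082; V=0.000000+0.408163+-0.408163=0.0000
k=4 src: inc=-0.408163, refl=-0.408163·-0.142857=0.0583; V=0.408163+-0.408163+0.058309=0.0583
k=5 load: inc=0.058309, refl=0.058309·-1.000000=-0.0583; V=0.000000+0.058309+-0.058309=0.0000
k=6 src: inc=-0.058309, refl=-0.058309·-0.142857=0.0083; V=0.058309+-0.058309+0.008330=0.0083
k=7 load: inc=0.008330, refl=0.008330·-1.000000=-0.0083; V=0.000000+0.008330+-0.008330=0.0000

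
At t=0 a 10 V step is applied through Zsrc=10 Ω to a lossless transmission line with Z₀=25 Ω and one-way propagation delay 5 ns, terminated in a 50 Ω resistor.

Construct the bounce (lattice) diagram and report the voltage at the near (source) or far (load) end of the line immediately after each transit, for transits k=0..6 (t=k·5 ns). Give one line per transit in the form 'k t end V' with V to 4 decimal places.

Γ_L=0.333333, Γ_S=-0.428571; launch V₁=10·25/35=7.142857
k=0 src: V=7.1429
k=1 load: inc=7.142857, refl=7.142857·0.333333=2.3810; V=0.000000+7.142857+2.380952=9.5238
k=2 src: inc=2.380952, refl=2.380952·-0.428571=-1.0204; V=7.142857+2.380952+-1.020408=8.5034
k=3 load: inc=-1.020408, refl=-1.020408·0.333333=-0.3401; V=9.523810+-1.020408+-0.340136=8.1633
k=4 src: inc=-0.340136, refl=-0.340136·-0.428571=0.1458; V=8.503401+-0.340136+0.145773=8.3090
k=5 load: inc=0.145773, refl=0.145773·0.333333=0.0486; V=8.163265+0.145773+0.048591=8.3576
k=6 src: inc=0.048591, refl=0.048591·-0.428571=-0.0208; V=8.309038+0.048591+-0.020825=8.3368

0 0 source 7.1429
1 5 load 9.5238
2 10 source 8.5034
3 15 load 8.1633
4 20 source 8.3090
5 25 load 8.3576
6 30 source 8.3368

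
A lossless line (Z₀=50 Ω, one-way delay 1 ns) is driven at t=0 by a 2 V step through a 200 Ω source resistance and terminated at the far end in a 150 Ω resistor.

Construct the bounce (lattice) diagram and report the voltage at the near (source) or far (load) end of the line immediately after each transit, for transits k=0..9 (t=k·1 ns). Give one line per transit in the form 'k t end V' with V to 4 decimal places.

Γ_L=0.500000, Γ_S=0.600000; launch V₁=2·50/250=0.400000
k=0 src: V=0.4000
k=1 load: inc=0.400000, refl=0.400000·0.500000=0.2000; V=0.000000+0.400000+0.200000=0.6000
k=2 src: inc=0.200000, refl=0.200000·0.600000=0.1200; V=0.400000+0.200000+0.120000=0.7200
k=3 load: inc=0.120000, refl=0.120000·0.500000=0.0600; V=0.600000+0.120000+0.060000=0.7800
k=4 src: inc=0.060000, refl=0.060000·0.600000=0.0360; V=0.720000+0.060000+0.036000=0.8160
k=5 load: inc=0.036000, refl=0.036000·0.500000=0.0180; V=0.780000+0.036000+0.018000=0.8340
k=6 src: inc=0.018000, refl=0.018000·0.600000=0.0108; V=0.816000+0.018000+0.010800=0.8448
k=7 load: inc=0.010800, refl=0.010800·0.500000=0.0054; V=0.834000+0.010800+0.005400=0.8502
k=8 src: inc=0.005400, refl=0.005400·0.600000=0.0032; V=0.844800+0.005400+0.003240=0.8534
k=9 load: inc=0.003240, refl=0.003240·0.500000=0.0016; V=0.850200+0.003240+0.001620=0.8551

0 0 source 0.4000
1 1 load 0.6000
2 2 source 0.7200
3 3 load 0.7800
4 4 source 0.8160
5 5 load 0.8340
6 6 source 0.8448
7 7 load 0.8502
8 8 source 0.8534
9 9 load 0.8551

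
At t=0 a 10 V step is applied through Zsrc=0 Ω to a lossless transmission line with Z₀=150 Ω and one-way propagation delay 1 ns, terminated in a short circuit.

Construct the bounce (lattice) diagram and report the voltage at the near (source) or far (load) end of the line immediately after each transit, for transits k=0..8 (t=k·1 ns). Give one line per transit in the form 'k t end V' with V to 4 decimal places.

Γ_L=-1.000000, Γ_S=-1.000000; launch V₁=10·150/150=10.000000
k=0 src: V=10.0000
k=1 load: inc=10.000000, refl=10.000000·-1.000000=-10.0000; V=0.000000+10.000000+-10.000000=0.0000
k=2 src: inc=-10.000000, refl=-10.000000·-1.000000=10.0000; V=10.000000+-10.000000+10.000000=10.0000
k=3 load: inc=10.000000, refl=10.000000·-1.000000=-10.0000; V=0.000000+10.000000+-10.000000=0.0000
k=4 src: inc=-10.000000, refl=-10.000000·-1.000000=10.0000; V=10.000000+-10.000000+10.000000=10.0000
k=5 load: inc=10.000000, refl=10.000000·-1.000000=-10.0000; V=0.000000+10.000000+-10.000000=0.0000
k=6 src: inc=-10.000000, refl=-10.000000·-1.000000=10.0000; V=10.000000+-10.000000+10.000000=10.0000
k=7 load: inc=10.000000, refl=10.000000·-1.000000=-10.0000; V=0.000000+10.000000+-10.000000=0.0000
k=8 src: inc=-10.000000, refl=-10.000000·-1.000000=10.0000; V=10.000000+-10.000000+10.000000=10.0000

0 0 source 10.0000
1 1 load 0.0000
2 2 source 10.0000
3 3 load 0.0000
4 4 source 10.0000
5 5 load 0.0000
6 6 source 10.0000
7 7 load 0.0000
8 8 source 10.0000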